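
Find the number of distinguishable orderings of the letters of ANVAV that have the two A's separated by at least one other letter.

Total arrangements of ANVAV: 5!/(2!·2!) = 30.
If the two A's are adjacent, glue them into one block, leaving 4 items to arrange: (4)!/(2!) = 12 ways.
Subtracting, 30 − 12 = 18 arrangements keep the A's apart.

18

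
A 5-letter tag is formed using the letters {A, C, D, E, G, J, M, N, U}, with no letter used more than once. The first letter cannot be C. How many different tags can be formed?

The first letter has 9−1 = 8 choices (anything except C).
The remaining 4 letters are filled from the other 8 symbols without repetition: 8 × 7 × 6 × 5 = 1680.
Total: 8 × 1680 = 13440.

13440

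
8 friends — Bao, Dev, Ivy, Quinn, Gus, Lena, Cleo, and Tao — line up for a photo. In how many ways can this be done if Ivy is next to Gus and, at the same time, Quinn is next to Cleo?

Treat {Ivy,Gus} as one block (2 orders) and {Quinn,Cleo} as another (2 orders).
That leaves 6 units to arrange: 2 × 2 × 6! = 4 × 720 = 2880.

2880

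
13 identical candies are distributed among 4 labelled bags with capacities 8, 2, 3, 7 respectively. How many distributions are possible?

66

By stars and bars, unrestricted non-negative solutions to x_1+…+x_4 = 13 number C(13+3,3) = 560.
Subtract solutions that violate a single cap (substitute x_i' = x_i − (cap_i+1)): x_1 ≥ 9 gives C(7,3) = 35; x_2 ≥ 3 gives C(13,3) = 286; x_3 ≥ 4 gives C(12,3) = 220; x_4 ≥ 8 gives C(8,3) = 56. Together 597.
Add back pairs where two caps are both exceeded: 4 + 1 + 0 + 84 + 10 + 4 = 103.
By inclusion–exclusion the count is 560 − 597 + 103 = 66.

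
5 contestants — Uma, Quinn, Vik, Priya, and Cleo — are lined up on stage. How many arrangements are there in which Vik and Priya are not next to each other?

There are 5! = 120 arrangements in all. If Vik and Priya are adjacent, merging them into one block gives 2·(4)! = 48 arrangements.
So 120 − 48 = 72 arrangements keep them apart.

72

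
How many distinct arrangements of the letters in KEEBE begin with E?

With the first slot taken by E, it remains to arrange the other 4 letters (KEBE).
Those 4 letters have E appearing twice, giving (4)!/(2!) = 12.

12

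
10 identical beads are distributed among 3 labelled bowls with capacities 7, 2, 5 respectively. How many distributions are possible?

12

Ignoring the caps, the number of non-negative solutions to x_1+…+x_3 = 10 is C(12,2) = 66.
Subtract solutions that violate a single cap (substitute x_i' = x_i − (cap_i+1)): x_1 ≥ 8 gives C(4,2) = 6; x_2 ≥ 3 gives C(9,2) = 36; x_3 ≥ 6 gives C(6,2) = 15. Together 57.
Add back pairs where two caps are both exceeded: 0 + 0 + 3 = 3.
By inclusion–exclusion the count is 66 − 57 + 3 = 12.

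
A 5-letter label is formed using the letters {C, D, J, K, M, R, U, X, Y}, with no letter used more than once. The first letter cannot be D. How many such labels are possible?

13440

The first letter has 9−1 = 8 choices (anything except D).
The remaining 4 letters are filled from the other 8 symbols without repetition: 8 × 7 × 6 × 5 = 1680.
Total: 8 × 1680 = 13440.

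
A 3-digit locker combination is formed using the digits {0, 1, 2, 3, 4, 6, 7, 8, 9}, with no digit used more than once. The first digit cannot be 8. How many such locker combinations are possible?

The first digit has 9−1 = 8 choices (anything except 8).
The remaining 2 digits are filled from the other 8 symbols without repetition: 8 × 7 = 56.
Total: 8 × 56 = 448.

448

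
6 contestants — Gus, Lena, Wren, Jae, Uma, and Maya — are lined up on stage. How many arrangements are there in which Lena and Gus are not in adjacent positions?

Of the 6! = 720 arrangements, those with Lena and Gus adjacent number 2 × 5! = 240 (treat the pair as a block with 2 internal orders).
So 720 − 240 = 480 arrangements keep them apart.

480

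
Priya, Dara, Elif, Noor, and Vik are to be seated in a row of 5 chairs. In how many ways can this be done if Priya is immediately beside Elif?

Glue Priya and Elif into one block (2 internal orders), leaving 4 units to arrange in a row.
So the count is 2·(4)! = 48.

48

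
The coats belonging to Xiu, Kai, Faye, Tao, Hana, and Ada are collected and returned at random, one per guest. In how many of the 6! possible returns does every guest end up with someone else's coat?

265

Count assignments avoiding every fixed point. For any j of the 6 guests fixed to their own coat, the other 6−j can be arranged in (6−j)! ways.
By inclusion–exclusion this is Σ_{j=0}^{6} (−1)^j C(6,j)·(6−j)!.
Computing: 720 − 720 + 360 − 120 + 30 − 6 + 1 = 265.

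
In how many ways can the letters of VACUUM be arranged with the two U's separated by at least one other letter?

There are 6!/(2!) = 360 arrangements of VACUUM in total.
If the two U's are adjacent, glue them into one block, leaving 5 items to arrange: (5)! = 120 ways.
Subtracting, 360 − 120 = 240 arrangements keep the U's apart.

240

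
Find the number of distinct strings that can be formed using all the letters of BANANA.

60

BANANA has 6 letters with A appearing 3 times and N appearing twice.
Dividing 6! = 720 by 3!·2! = 12 for the repeated letters gives 60.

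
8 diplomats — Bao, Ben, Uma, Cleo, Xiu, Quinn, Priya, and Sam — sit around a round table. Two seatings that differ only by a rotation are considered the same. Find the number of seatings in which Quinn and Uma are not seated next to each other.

Without the restriction there are (7)! = 5040 seatings.
Those with Quinn next to Uma: fuse the pair into one unit and seat 7 units around a circle — 2·(6)! = 1440.
Subtracting, 5040 − 1440 = 3600.

3600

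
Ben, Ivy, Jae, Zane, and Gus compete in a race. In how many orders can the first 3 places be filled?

60

There are 5 choices for 1st place, 4 for 2nd, and 3 for 3rd.
That gives 5 × 4 × 3 = 60.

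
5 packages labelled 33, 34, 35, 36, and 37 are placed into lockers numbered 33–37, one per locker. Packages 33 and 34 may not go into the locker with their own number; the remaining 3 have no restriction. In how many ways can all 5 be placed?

Let Aᵢ (for i ∈ {33, 34}) be the placements that put package i in its forbidden locker. Any j of these fix j positions, leaving (5−j)! ways to fill the rest, and there are C(2,j) ways to pick which j.
By inclusion–exclusion, the number of valid placements is Σ_{j=0}^{2} (−1)^j C(2,j)·(5−j)!.
Computing: 120 − 48 + 6 = 78.

78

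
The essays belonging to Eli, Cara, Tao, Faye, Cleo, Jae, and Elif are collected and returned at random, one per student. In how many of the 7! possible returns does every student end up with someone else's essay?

This is the derangement count D_7: permutations of 7 items with no fixed point.
By inclusion–exclusion this is Σ_{j=0}^{7} (−1)^j C(7,j)·(7−j)!.
Computing: 5040 − 5040 + 2520 − 840 + 210 − 42 + 7 − 1 = 1854.

1854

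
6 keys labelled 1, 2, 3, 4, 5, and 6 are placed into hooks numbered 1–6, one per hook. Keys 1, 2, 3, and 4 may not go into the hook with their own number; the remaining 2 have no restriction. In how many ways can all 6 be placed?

362

Let Aᵢ (for 1 ≤ i ≤ 4) be the placements that put key i in its forbidden hook. Any j of these fix j positions, leaving (6−j)! ways to fill the rest, and there are C(4,j) ways to pick which j.
By inclusion–exclusion, the number of valid placements is Σ_{j=0}^{4} (−1)^j C(4,j)·(6−j)!.
Computing: 720 − 480 + 144 − 24 + 2 = 362.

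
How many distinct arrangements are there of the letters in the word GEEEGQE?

Letter multiplicities in GEEEGQE: E×4, G×2, Q×1.
The number of distinct arrangements is 7!/(4!·2!) = 5040/48 = 105.

105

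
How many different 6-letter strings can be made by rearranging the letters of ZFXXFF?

ZFXXFF has 6 letters with F appearing 3 times and X appearing twice.
Dividing 6! = 720 by 3!·2! = 12 for the repeated letters gives 60.

60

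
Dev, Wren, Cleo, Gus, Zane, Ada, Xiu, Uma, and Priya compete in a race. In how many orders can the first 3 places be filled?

504

There are 9 choices for 1st place, 8 for 2nd, and 7 for 3rd.
That gives 9 × 8 × 7 = 504.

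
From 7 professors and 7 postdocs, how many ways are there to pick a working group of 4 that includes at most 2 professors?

Split by how many professors are chosen (0 through 2).
Sum: C(7,0)·C(7,4) + C(7,1)·C(7,3) + C(7,2)·C(7,2) = 35 + 245 + 441 = 721.

721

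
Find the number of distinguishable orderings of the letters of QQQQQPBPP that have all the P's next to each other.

42

Treat the 3 copies of P as a single block. The multiset to arrange is then {PPP, B, Q, Q, Q, Q, Q}, 7 items in all.
That gives (7)!/(5!) = 42 arrangements.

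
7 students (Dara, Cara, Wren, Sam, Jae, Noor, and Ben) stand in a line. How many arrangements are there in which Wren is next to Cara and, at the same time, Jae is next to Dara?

480

Treat {Wren,Cara} as one block (2 orders) and {Jae,Dara} as another (2 orders).
That leaves 5 units to arrange: 2 × 2 × 5! = 4 × 120 = 480.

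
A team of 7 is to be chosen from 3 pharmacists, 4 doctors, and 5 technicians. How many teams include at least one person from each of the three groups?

747

Total 7-person selections from all 12: C(12,7) = 792.
Subtract selections that omit an entire group: no pharmacists → C(9,7) = 36; no doctors → C(8,7) = 8; no technicians → C(7,7) = 1.
Add back selections omitting two groups (i.e. drawn from a single group): C(3,7) + C(4,7) + C(5,7) = 0.
By inclusion–exclusion: 792 − 45 + 0 = 747.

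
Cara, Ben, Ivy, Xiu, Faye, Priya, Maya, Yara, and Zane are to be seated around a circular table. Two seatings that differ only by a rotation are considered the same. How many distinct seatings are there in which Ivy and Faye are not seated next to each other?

30240

All circular seatings of 9 people number (8)! = 40320.
Seatings with Ivy beside Faye: treat them as a block with 2 internal orders, giving 2 × (7)! = 10080.
Subtracting, 40320 − 10080 = 30240.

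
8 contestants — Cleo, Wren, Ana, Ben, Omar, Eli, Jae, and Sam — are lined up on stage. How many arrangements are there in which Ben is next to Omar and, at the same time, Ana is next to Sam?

2880

Treat {Ben,Omar} as one block (2 orders) and {Ana,Sam} as another (2 orders).
That leaves 6 units to arrange: 2 × 2 × 6! = 4 × 720 = 2880.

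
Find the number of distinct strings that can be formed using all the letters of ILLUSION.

10080

ILLUSION has 8 letters with I appearing twice and L appearing twice.
The number of distinct arrangements is 8!/(2!·2!) = 40320/4 = 10080.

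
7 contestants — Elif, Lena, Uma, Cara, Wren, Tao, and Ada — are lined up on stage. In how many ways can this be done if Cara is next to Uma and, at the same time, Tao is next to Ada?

480

Treat {Cara,Uma} as one block (2 orders) and {Tao,Ada} as another (2 orders).
That leaves 5 units to arrange: 2 × 2 × 5! = 4 × 120 = 480.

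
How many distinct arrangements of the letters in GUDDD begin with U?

Fix U in the first position and arrange the remaining 4 letters.
Those 4 letters have D appearing 3 times, giving (4)!/(3!) = 4.

4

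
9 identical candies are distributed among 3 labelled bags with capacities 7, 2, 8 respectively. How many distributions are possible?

Without the upper bounds there are C(11,2) = 55 ways to split 9 among 3 bags.
Subtract solutions that violate a single cap (substitute x_i' = x_i − (cap_i+1)): x_1 ≥ 8 gives C(3,2) = 3; x_2 ≥ 3 gives C(8,2) = 28; x_3 ≥ 9 gives C(2,2) = 1. Together 32.
No two caps can be exceeded simultaneously, so the pair terms are all 0.
By inclusion–exclusion the count is 55 − 32 + 0 = 23.

23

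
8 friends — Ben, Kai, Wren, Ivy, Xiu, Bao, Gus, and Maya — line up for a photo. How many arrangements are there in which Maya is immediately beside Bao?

10080

Place the 6 others and the Maya-Bao pair as 7 objects in a line; the pair has 2 internal arrangements.
So the count is 2·(7)! = 10080.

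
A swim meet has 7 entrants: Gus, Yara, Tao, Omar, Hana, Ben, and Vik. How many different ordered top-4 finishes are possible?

840

This is an ordered selection of 4 from 7: P(7,4).
That gives 7 × 6 × 5 × 4 = 840.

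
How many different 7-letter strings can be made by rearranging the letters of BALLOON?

Letter multiplicities in BALLOON: A×1, B×1, L×2, N×1, O×2.
So there are 7! / (2!·2!) = 1260 distinguishable arrangements.

1260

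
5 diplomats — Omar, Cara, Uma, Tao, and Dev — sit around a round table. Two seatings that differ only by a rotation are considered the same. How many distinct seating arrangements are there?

Fix one person's seat to break rotational symmetry; the remaining 4 people can be arranged in (4)! = 24 ways.

24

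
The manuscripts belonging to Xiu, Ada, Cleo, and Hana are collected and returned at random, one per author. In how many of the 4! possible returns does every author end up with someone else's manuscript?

Let Aᵢ be the assignments in which author i gets their own manuscript. We want the size of the complement of A₁∪…∪A_4.
By inclusion–exclusion this is Σ_{j=0}^{4} (−1)^j C(4,j)·(4−j)!.
Computing: 24 − 24 + 12 − 4 + 1 = 9.

9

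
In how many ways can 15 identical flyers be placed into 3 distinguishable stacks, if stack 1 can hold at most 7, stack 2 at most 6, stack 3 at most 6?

15

By stars and bars, unrestricted non-negative solutions to x_1+…+x_3 = 15 number C(15+2,2) = 136.
Subtract solutions that violate a single cap (substitute x_i' = x_i − (cap_i+1)): x_1 ≥ 8 gives C(9,2) = 36; x_2 ≥ 7 gives C(10,2) = 45; x_3 ≥ 7 gives C(10,2) = 45. Together 126.
Add back pairs where two caps are both exceeded: 1 + 1 + 3 = 5.
By inclusion–exclusion the count is 136 − 126 + 5 = 15.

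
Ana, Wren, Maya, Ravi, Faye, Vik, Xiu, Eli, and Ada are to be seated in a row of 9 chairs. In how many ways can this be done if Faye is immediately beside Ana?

Glue Faye and Ana into one block (2 internal orders), leaving 8 units to arrange in a row.
So the count is 2·(8)! = 80640.

80640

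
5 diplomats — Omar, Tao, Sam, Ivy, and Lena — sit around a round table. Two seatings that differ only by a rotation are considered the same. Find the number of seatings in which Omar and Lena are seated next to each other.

12

Glue Omar and Lena into a block (2 internal orders). Seating 4 units around a circle gives (3)! arrangements.
So 2 × (3)! = 2 × 6 = 12.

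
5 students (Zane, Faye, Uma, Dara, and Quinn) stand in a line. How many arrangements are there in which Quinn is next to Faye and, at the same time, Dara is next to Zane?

24

Treat {Quinn,Faye} as one block (2 orders) and {Dara,Zane} as another (2 orders).
That leaves 3 units to arrange: 2 × 2 × 3! = 4 × 6 = 24.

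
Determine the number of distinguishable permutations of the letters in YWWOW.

YWWOW has 5 letters with W appearing 3 times.
The number of distinct arrangements is 5!/(3!) = 120/6 = 20.

20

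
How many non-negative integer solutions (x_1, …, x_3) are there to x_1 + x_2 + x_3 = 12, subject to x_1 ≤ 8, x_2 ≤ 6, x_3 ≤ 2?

Ignoring the caps, the number of non-negative solutions to x_1+…+x_3 = 12 is C(14,2) = 91.
Subtract solutions that violate a single cap (substitute x_i' = x_i − (cap_i+1)): x_1 ≥ 9 gives C(5,2) = 10; x_2 ≥ 7 gives C(7,2) = 21; x_3 ≥ 3 gives C(11,2) = 55. Together 86.
Add back pairs where two caps are both exceeded: 0 + 1 + 6 = 7.
By inclusion–exclusion the count is 91 − 86 + 7 = 12.

12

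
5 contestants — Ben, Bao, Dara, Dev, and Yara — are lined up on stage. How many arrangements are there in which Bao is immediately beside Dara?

48

Treat {Bao, Dara} as a single unit. There are 4 units to order, and the pair itself can be ordered 2 ways.
That gives 2 × 4! = 2 × 24 = 48.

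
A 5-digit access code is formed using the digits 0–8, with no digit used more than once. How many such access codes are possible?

15120

Choose and order 5 of the 9 symbols: the first digit has 9 options, the next 8, and so on down to 5.
That product is 9 × 8 × 7 × 6 × 5 = 15120.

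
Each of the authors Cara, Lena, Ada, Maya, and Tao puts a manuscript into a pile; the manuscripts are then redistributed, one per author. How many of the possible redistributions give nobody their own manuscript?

Count assignments avoiding every fixed point. For any j of the 5 authors fixed to their own manuscript, the other 5−j can be arranged in (5−j)! ways.
By inclusion–exclusion this is Σ_{j=0}^{5} (−1)^j C(5,j)·(5−j)!.
Computing: 120 − 120 + 60 − 20 + 5 − 1 = 44.

44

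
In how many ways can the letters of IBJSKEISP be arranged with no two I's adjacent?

70560

There are 9!/(2!·2!) = 90720 arrangements of IBJSKEISP in total.
Arrangements with the I's together: treat II as one letter, giving (8)!/(2!) = 20160.
Hence 90720 − 20160 = 70560.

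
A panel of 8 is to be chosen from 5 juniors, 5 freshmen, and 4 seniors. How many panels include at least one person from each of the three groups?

Total 8-person selections from all 14: C(14,8) = 3003.
Subtract selections that omit an entire group: no juniors → C(9,8) = 9; no freshmen → C(9,8) = 9; no seniors → C(10,8) = 45.
Add back selections omitting two groups (i.e. drawn from a single group): C(5,8) + C(5,8) + C(4,8) = 0.
By inclusion–exclusion: 3003 − 63 + 0 = 2940.

2940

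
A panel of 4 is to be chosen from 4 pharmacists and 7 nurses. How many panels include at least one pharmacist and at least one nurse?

Unrestricted: C(11,4) = 330 ways to pick any 4 of the 11.
Subtract selections that omit an entire group: no pharmacists → C(7,4) = 35; no nurses → C(4,4) = 1.
Both groups omitted at once is impossible, so 330 − 36 = 294.

294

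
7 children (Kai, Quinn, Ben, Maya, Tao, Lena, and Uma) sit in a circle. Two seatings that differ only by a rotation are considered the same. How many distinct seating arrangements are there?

720

Seat Kai anywhere (absorbing the rotational symmetry), then permute the other 6: (6)! = 720.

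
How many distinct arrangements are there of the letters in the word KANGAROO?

10080

The 8 letters of KANGAROO have repeats: A appearing twice and O appearing twice.
The number of distinct arrangements is 8!/(2!·2!) = 40320/4 = 10080.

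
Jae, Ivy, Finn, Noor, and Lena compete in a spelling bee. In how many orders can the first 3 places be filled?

60

There are 5 choices for 1st place, 4 for 2nd, and 3 for 3rd.
That gives 5 × 4 × 3 = 60.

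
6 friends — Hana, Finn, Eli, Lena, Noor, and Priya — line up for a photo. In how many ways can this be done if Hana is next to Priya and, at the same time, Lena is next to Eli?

96

Treat {Hana,Priya} as one block (2 orders) and {Lena,Eli} as another (2 orders).
That leaves 4 units to arrange: 2 × 2 × 4! = 4 × 24 = 96.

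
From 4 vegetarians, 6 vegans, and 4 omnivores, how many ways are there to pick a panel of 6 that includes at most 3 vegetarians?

2958

Split by how many vegetarians are chosen (0 through 3).
Sum: C(4,0)·C(10,6) + C(4,1)·C(10,5) + C(4,2)·C(10,4) + C(4,3)·C(10,3) = 210 + 1008 + 1260 + 480 = 2958.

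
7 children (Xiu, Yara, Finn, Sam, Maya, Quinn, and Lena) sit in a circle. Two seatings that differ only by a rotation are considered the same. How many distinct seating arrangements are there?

Around a circle, 7 distinct people have 7!/7 = (6)! = 720 rotationally distinct seatings.

720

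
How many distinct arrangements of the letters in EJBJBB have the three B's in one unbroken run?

Treat the 3 copies of B as a single block. The multiset to arrange is then {BBB, E, J, J}, 4 items in all.
That gives (4)!/(2!) = 12 arrangements.

12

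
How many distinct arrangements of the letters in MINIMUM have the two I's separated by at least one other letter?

There are 7!/(3!·2!) = 420 arrangements of MINIMUM in total.
If the two I's are adjacent, glue them into one block, leaving 6 items to arrange: (6)!/(3!) = 120 ways.
Subtracting, 420 − 120 = 300 arrangements keep the I's apart.

300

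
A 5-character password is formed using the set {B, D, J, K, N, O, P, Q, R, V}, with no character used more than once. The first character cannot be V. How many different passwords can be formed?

27216

The first character has 10−1 = 9 choices (anything except V).
The remaining 4 characters are filled from the other 9 symbols without repetition: 9 × 8 × 7 × 6 = 3024.
Total: 9 × 3024 = 27216.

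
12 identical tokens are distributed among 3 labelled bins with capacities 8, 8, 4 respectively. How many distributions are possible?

Without the upper bounds there are C(14,2) = 91 ways to split 12 among 3 bins.
Subtract solutions that violate a single cap (substitute x_i' = x_i − (cap_i+1)): x_1 ≥ 9 gives C(5,2) = 10; x_2 ≥ 9 gives C(5,2) = 10; x_3 ≥ 5 gives C(9,2) = 36. Together 56.
No two caps can be exceeded simultaneously, so the pair terms are all 0.
By inclusion–exclusion the count is 91 − 56 + 0 = 35.

35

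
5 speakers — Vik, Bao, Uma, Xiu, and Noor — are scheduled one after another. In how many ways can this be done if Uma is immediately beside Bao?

48

Treat {Uma, Bao} as a single unit. There are 4 units to order, and the pair itself can be ordered 2 ways.
That gives 2 × 4! = 2 × 24 = 48.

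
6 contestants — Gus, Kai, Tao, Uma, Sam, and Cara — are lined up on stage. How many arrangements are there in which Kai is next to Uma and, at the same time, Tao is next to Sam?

Treat {Kai,Uma} as one block (2 orders) and {Tao,Sam} as another (2 orders).
That leaves 4 units to arrange: 2 × 2 × 4! = 4 × 24 = 96.

96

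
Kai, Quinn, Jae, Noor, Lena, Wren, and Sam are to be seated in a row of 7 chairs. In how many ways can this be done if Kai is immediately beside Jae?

1440

Treat {Kai, Jae} as a single unit. There are 6 units to order, and the pair itself can be ordered 2 ways.
That gives 2 × 6! = 2 × 720 = 1440.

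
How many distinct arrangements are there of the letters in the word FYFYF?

10

The 5 letters of FYFYF have repeats: F appearing 3 times and Y appearing twice.
So there are 5! / (3!·2!) = 10 distinguishable arrangements.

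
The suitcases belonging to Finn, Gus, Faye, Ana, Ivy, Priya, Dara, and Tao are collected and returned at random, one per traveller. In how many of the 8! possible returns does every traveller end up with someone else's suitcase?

14833

Count assignments avoiding every fixed point. For any j of the 8 travellers fixed to their own suitcase, the other 8−j can be arranged in (8−j)! ways.
By inclusion–exclusion this is Σ_{j=0}^{8} (−1)^j C(8,j)·(8−j)!.
Computing: 40320 − 40320 + 20160 − 6720 + 1680 − 336 + 56 − 8 + 1 = 14833.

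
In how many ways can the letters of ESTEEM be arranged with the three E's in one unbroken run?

Treat the 3 copies of E as a single block. The multiset to arrange is then {EEE, M, S, T}, 4 items in all.
All 4 items are distinct, so there are (4)! = 24 arrangements.

24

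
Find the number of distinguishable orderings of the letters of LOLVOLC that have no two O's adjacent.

There are 7!/(3!·2!) = 420 arrangements of LOLVOLC in total.
If the two O's are adjacent, glue them into one block, leaving 6 items to arrange: (6)!/(3!) = 120 ways.
Hence 420 − 120 = 300.

300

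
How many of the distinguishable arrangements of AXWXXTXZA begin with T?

Fix T in the first position and arrange the remaining 8 letters.
Those 8 letters have A appearing twice and X appearing 4 times, giving (8)!/(4!·2!) = 840.

840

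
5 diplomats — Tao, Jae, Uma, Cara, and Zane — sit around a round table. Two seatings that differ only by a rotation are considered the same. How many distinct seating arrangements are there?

Seat Tao anywhere (absorbing the rotational symmetry), then permute the other 4: (4)! = 24.

24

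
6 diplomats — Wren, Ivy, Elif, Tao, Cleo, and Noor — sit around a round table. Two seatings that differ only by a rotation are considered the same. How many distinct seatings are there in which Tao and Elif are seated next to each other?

Treat {Tao, Elif} as one unit (2 internal orders) and seat the resulting 5 units around the table: (4)! circular arrangements.
So 2 × (4)! = 2 × 24 = 48.

48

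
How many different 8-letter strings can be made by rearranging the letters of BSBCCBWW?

The 8 letters of BSBCCBWW have repeats: B appearing 3 times, C appearing twice, and W appearing twice.
The number of distinct arrangements is 8!/(3!·2!·2!) = 40320/24 = 1680.

1680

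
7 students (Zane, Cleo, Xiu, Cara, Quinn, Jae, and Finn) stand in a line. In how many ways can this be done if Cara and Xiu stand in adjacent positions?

1440

Treat {Cara, Xiu} as a single unit. There are 6 units to order, and the pair itself can be ordered 2 ways.
That gives 2 × 6! = 2 × 720 = 1440.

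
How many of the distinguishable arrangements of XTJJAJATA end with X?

Fix X in the last position and arrange the remaining 8 letters.
Those 8 letters have A appearing 3 times, J appearing 3 times, and T appearing twice, giving (8)!/(3!·3!·2!) = 560.

560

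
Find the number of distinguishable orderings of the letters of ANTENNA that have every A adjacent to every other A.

Treat the 2 copies of A as a single block. The multiset to arrange is then {AA, E, N, N, N, T}, 6 items in all.
That gives (6)!/(3!) = 120 arrangements.

120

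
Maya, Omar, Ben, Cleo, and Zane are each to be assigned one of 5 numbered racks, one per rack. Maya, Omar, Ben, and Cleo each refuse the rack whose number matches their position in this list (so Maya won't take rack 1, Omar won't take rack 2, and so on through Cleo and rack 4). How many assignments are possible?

Let Aᵢ (for 1 ≤ i ≤ 4) be the placements that put person i in their forbidden rack. Any j of these fix j positions, leaving (5−j)! ways to fill the rest, and there are C(4,j) ways to pick which j.
By inclusion–exclusion, the number of valid placements is Σ_{j=0}^{4} (−1)^j C(4,j)·(5−j)!.
Computing: 120 − 96 + 36 − 8 + 1 = 53.

53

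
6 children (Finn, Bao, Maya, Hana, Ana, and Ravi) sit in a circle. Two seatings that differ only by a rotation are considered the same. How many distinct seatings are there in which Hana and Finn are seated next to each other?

Glue Hana and Finn into a block (2 internal orders). Seating 5 units around a circle gives (4)! arrangements.
So 2 × (4)! = 2 × 24 = 48.

48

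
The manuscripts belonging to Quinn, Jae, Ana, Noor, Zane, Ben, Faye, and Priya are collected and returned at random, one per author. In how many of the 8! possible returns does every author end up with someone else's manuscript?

This is the derangement count D_8: permutations of 8 items with no fixed point.
By inclusion–exclusion this is Σ_{j=0}^{8} (−1)^j C(8,j)·(8−j)!.
Computing: 40320 − 40320 + 20160 − 6720 + 1680 − 336 + 56 − 8 + 1 = 14833.

14833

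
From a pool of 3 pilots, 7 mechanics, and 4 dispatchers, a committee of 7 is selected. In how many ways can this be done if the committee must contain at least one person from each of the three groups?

With no constraint there are C(14,7) = 3432 possible selections.
Selections missing a whole group: no pilots → C(11,7) = 330; no mechanics → C(7,7) = 1; no dispatchers → C(10,7) = 120.
Add back selections omitting two groups (i.e. drawn from a single group): C(3,7) + C(7,7) + C(4,7) = 1.
By inclusion–exclusion: 3432 − 451 + 1 = 2982.

2982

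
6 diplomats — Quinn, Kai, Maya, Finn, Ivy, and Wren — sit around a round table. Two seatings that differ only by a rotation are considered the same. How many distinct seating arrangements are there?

120

Fix one person's seat to break rotational symmetry; the remaining 5 people can be arranged in (5)! = 120 ways.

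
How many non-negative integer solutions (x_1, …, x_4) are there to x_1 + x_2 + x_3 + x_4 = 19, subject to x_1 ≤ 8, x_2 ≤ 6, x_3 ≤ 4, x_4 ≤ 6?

Ignoring the caps, the number of non-negative solutions to x_1+…+x_4 = 19 is C(22,3) = 1540.
Subtract solutions that violate a single cap (substitute x_i' = x_i − (cap_i+1)): x_1 ≥ 9 gives C(13,3) = 286; x_2 ≥ 7 gives C(15,3) = 455; x_3 ≥ 5 gives C(17,3) = 680; x_4 ≥ 7 gives C(15,3) = 455. Together 1876.
Add back pairs where two caps are both exceeded: 20 + 56 + 20 + 120 + 56 + 120 = 392.
Subtract triples: 0 + 0 + 0 + 1 = 1.
By inclusion–exclusion the count is 1540 − 1876 + 392 − 1 = 55.

55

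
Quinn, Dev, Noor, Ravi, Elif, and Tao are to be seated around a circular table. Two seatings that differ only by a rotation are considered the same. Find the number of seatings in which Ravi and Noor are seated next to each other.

48

Treat {Ravi, Noor} as one unit (2 internal orders) and seat the resulting 5 units around the table: (4)! circular arrangements.
So 2 × (4)! = 2 × 24 = 48.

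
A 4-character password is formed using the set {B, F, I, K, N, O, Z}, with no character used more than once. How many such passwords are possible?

840

Choose and order 4 of the 7 symbols: the first character has 7 options, the next 6, then 5, 4.
7 × 6 × 5 × 4 = 840.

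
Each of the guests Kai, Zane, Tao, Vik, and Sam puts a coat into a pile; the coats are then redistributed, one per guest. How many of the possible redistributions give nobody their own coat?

Let Aᵢ be the assignments in which guest i gets their own coat. We want the size of the complement of A₁∪…∪A_5.
By inclusion–exclusion this is Σ_{j=0}^{5} (−1)^j C(5,j)·(5−j)!.
Computing: 120 − 120 + 60 − 20 + 5 − 1 = 44.

44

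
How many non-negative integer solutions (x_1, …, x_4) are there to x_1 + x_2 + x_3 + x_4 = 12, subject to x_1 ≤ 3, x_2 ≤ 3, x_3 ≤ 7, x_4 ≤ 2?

19

Ignoring the caps, the number of non-negative solutions to x_1+…+x_4 = 12 is C(15,3) = 455.
Subtract solutions that violate a single cap (substitute x_i' = x_i − (cap_i+1)): x_1 ≥ 4 gives C(11,3) = 165; x_2 ≥ 4 gives C(11,3) = 165; x_3 ≥ 8 gives C(7,3) = 35; x_4 ≥ 3 gives C(12,3) = 220. Together 585.
Add back pairs where two caps are both exceeded: 35 + 1 + 56 + 1 + 56 + 4 = 153.
Subtract triples: 0 + 4 + 0 + 0 = 4.
By inclusion–exclusion the count is 455 − 585 + 153 − 4 = 19.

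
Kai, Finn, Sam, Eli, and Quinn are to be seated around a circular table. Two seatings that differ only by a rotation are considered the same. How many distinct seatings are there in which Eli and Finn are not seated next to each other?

Without the restriction there are (4)! = 24 seatings.
Seatings with Eli beside Finn: treat them as a block with 2 internal orders, giving 2 × (3)! = 12.
Subtracting, 24 − 12 = 12.

12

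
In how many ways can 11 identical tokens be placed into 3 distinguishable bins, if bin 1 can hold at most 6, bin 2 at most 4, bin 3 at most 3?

Ignoring the caps, the number of non-negative solutions to x_1+…+x_3 = 11 is C(13,2) = 78.
Subtract solutions that violate a single cap (substitute x_i' = x_i − (cap_i+1)): x_1 ≥ 7 gives C(6,2) = 15; x_2 ≥ 5 gives C(8,2) = 28; x_3 ≥ 4 gives C(9,2) = 36. Together 79.
Add back pairs where two caps are both exceeded: 0 + 1 + 6 = 7.
By inclusion–exclusion the count is 78 − 79 + 7 = 6.

6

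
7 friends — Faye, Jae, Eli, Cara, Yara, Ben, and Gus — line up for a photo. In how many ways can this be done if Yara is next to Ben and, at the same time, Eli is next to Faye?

480

Treat {Yara,Ben} as one block (2 orders) and {Eli,Faye} as another (2 orders).
That leaves 5 units to arrange: 2 × 2 × 5! = 4 × 120 = 480.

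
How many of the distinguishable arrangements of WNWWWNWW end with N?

With the last slot taken by N, it remains to arrange the other 7 letters (WWWWNWW).
Those 7 letters have W appearing 6 times, giving (7)!/(6!) = 7.

7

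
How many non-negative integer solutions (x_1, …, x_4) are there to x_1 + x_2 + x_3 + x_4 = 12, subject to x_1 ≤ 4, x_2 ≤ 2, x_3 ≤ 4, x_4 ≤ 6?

31

By stars and bars, unrestricted non-negative solutions to x_1+…+x_4 = 12 number C(12+3,3) = 455.
Subtract solutions that violate a single cap (substitute x_i' = x_i − (cap_i+1)): x_1 ≥ 5 gives C(10,3) = 120; x_2 ≥ 3 gives C(12,3) = 220; x_3 ≥ 5 gives C(10,3) = 120; x_4 ≥ 7 gives C(8,3) = 56. Together 516.
Add back pairs where two caps are both exceeded: 35 + 10 + 1 + 35 + 10 + 1 = 92.
By inclusion–exclusion the count is 455 − 516 + 92 = 31.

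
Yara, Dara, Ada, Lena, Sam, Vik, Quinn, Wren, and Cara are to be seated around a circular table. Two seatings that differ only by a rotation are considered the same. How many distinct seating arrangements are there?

40320

Around a circle, 9 distinct people have 9!/9 = (8)! = 40320 rotationally distinct seatings.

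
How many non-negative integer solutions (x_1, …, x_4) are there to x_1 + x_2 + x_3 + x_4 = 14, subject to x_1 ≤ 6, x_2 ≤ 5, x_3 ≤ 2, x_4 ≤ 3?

10

Without the upper bounds there are C(17,3) = 680 ways to split 14 among 4 variables.
Subtract solutions that violate a single cap (substitute x_i' = x_i − (cap_i+1)): x_1 ≥ 7 gives C(10,3) = 120; x_2 ≥ 6 gives C(11,3) = 165; x_3 ≥ 3 gives C(14,3) = 364; x_4 ≥ 4 gives C(13,3) = 286. Together 935.
Add back pairs where two caps are both exceeded: 4 + 35 + 20 + 56 + 35 + 120 = 270.
Subtract triples: 0 + 0 + 1 + 4 = 5.
By inclusion–exclusion the count is 680 − 935 + 270 − 5 = 10.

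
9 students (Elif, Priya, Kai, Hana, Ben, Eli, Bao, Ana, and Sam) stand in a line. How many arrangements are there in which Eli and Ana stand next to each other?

80640

Glue Eli and Ana into one block (2 internal orders), leaving 8 units to arrange in a row.
So the count is 2·(8)! = 80640.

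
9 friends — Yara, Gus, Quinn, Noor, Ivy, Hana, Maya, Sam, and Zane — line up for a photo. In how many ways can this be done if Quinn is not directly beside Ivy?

Of the 9! = 362880 arrangements, those with Quinn and Ivy adjacent number 2 × 8! = 80640 (treat the pair as a block with 2 internal orders).
Complementary counting: 362880 − 80640 = 282240.

282240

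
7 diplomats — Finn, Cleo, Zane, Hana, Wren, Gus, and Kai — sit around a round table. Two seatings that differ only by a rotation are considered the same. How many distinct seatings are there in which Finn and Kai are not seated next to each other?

Without the restriction there are (6)! = 720 seatings.
Those with Finn next to Kai: fuse the pair into one unit and seat 6 units around a circle — 2·(5)! = 240.
Subtracting, 720 − 240 = 480.

480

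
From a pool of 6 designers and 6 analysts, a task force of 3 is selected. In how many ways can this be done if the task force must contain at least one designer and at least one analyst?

180

Unrestricted: C(12,3) = 220 ways to pick any 3 of the 12.
Subtract selections that omit an entire group: no designers → C(6,3) = 20; no analysts → C(6,3) = 20.
Both groups omitted at once is impossible, so 220 − 40 = 180.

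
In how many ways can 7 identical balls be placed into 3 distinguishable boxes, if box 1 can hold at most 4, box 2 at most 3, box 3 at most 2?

6

Ignoring the caps, the number of non-negative solutions to x_1+…+x_3 = 7 is C(9,2) = 36.
Subtract solutions that violate a single cap (substitute x_i' = x_i − (cap_i+1)): x_1 ≥ 5 gives C(4,2) = 6; x_2 ≥ 4 gives C(5,2) = 10; x_3 ≥ 3 gives C(6,2) = 15. Together 31.
Add back pairs where two caps are both exceeded: 0 + 0 + 1 = 1.
By inclusion–exclusion the count is 36 − 31 + 1 = 6.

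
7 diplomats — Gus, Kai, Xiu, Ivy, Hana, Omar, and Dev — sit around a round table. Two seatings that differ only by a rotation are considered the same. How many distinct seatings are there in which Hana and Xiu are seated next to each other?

240

Glue Hana and Xiu into a block (2 internal orders). Seating 6 units around a circle gives (5)! arrangements.
So 2 × (5)! = 2 × 120 = 240.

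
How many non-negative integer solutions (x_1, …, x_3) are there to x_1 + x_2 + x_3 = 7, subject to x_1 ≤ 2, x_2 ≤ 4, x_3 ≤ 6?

By stars and bars, unrestricted non-negative solutions to x_1+…+x_3 = 7 number C(7+2,2) = 36.
Subtract solutions that violate a single cap (substitute x_i' = x_i − (cap_i+1)): x_1 ≥ 3 gives C(6,2) = 15; x_2 ≥ 5 gives C(4,2) = 6; x_3 ≥ 7 gives C(2,2) = 1. Together 22.
No two caps can be exceeded simultaneously, so the pair terms are all 0.
By inclusion–exclusion the count is 36 − 22 + 0 = 14.

14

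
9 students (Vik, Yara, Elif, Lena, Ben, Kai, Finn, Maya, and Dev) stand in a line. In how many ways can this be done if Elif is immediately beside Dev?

80640

Place the 7 others and the Elif-Dev pair as 8 objects in a line; the pair has 2 internal arrangements.
So the count is 2·(8)! = 80640.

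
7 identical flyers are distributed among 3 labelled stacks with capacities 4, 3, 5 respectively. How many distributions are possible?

17

Without the upper bounds there are C(9,2) = 36 ways to split 7 among 3 stacks.
Subtract solutions that violate a single cap (substitute x_i' = x_i − (cap_i+1)): x_1 ≥ 5 gives C(4,2) = 6; x_2 ≥ 4 gives C(5,2) = 10; x_3 ≥ 6 gives C(3,2) = 3. Together 19.
No two caps can be exceeded simultaneously, so the pair terms are all 0.
By inclusion–exclusion the count is 36 − 19 + 0 = 17.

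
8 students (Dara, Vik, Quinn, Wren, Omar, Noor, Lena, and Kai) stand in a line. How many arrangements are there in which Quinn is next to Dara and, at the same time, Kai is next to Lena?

2880

Treat {Quinn,Dara} as one block (2 orders) and {Kai,Lena} as another (2 orders).
That leaves 6 units to arrange: 2 × 2 × 6! = 4 × 720 = 2880.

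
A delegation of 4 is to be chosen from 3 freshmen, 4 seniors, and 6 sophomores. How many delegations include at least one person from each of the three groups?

360

Total 4-person selections from all 13: C(13,4) = 715.
Subtract selections that omit an entire group: no freshmen → C(10,4) = 210; no seniors → C(9,4) = 126; no sophomores → C(7,4) = 35.
Add back selections omitting two groups (i.e. drawn from a single group): C(3,4) + C(4,4) + C(6,4) = 16.
By inclusion–exclusion: 715 − 371 + 16 = 360.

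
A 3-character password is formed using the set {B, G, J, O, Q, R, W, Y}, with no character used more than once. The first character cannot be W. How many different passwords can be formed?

294

The first character has 8−1 = 7 choices (anything except W).
The remaining 2 characters are filled from the other 7 symbols without repetition: 7 × 6 = 42.
Total: 7 × 42 = 294.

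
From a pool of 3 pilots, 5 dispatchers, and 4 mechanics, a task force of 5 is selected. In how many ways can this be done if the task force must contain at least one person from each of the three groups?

590

With no constraint there are C(12,5) = 792 possible selections.
Selections missing a whole group: no pilots → C(9,5) = 126; no dispatchers → C(7,5) = 21; no mechanics → C(8,5) = 56.
Add back selections omitting two groups (i.e. drawn from a single group): C(3,5) + C(5,5) + C(4,5) = 1.
By inclusion–exclusion: 792 − 203 + 1 = 590.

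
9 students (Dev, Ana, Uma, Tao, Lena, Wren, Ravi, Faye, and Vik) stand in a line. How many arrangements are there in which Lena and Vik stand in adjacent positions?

Treat {Lena, Vik} as a single unit. There are 8 units to order, and the pair itself can be ordered 2 ways.
That gives 2 × 8! = 2 × 40320 = 80640.

80640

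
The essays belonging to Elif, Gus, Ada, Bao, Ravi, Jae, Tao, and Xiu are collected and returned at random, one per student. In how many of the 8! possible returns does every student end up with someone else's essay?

14833

Count assignments avoiding every fixed point. For any j of the 8 students fixed to their own essay, the other 8−j can be arranged in (8−j)! ways.
By inclusion–exclusion this is Σ_{j=0}^{8} (−1)^j C(8,j)·(8−j)!.
Computing: 40320 − 40320 + 20160 − 6720 + 1680 − 336 + 56 − 8 + 1 = 14833.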